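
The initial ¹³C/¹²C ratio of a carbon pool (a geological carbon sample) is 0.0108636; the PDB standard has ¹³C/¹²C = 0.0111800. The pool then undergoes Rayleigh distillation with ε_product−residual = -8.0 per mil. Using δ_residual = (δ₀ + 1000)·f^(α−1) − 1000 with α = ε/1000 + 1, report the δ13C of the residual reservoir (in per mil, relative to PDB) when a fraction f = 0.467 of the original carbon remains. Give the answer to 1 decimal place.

-22.4 per mil

δ₀ = (0.0108636/0.0111800 − 1)×1000 = (0.971699 − 1)×1000 = -28.301 per mil
α − 1 = ε/1000 = -0.0080
f^(α−1) = 0.467^(-0.0080) = 1.006110
δ_res = (-28.301 + 1000) × 1.006110 − 1000 = 977.637 − 1000 = -22.36 per mil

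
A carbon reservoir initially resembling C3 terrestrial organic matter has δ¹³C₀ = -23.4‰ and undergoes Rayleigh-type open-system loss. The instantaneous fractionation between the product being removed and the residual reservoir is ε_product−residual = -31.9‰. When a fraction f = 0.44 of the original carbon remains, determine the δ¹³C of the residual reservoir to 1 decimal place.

Rayleigh residual: δ_res = (δ₀ + 1000)·f^(α−1) − 1000
α = ε/1000 + 1 = 0.96810, so α − 1 = -0.03190
f^(α−1) = 0.44^(-0.03190) = 1.026535
δ_res = (-23.4 + 1000) × 1.026535 − 1000 = 1002.514 − 1000 = 2.51‰

2.5‰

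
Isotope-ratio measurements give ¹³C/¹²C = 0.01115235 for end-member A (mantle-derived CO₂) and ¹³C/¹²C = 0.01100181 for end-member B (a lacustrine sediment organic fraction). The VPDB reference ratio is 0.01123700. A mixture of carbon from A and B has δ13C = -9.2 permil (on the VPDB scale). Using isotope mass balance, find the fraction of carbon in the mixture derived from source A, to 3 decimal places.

δ_A = (0.01115235/0.01123700 − 1)×1000 = (0.992467 − 1)×1000 = -7.533 permil
δ_B = (0.01100181/0.01123700 − 1)×1000 = (0.979070 − 1)×1000 = -20.930 permil
f_A = (δ_mix − δ_B)/(δ_A − δ_B) = (-9.2 − (-20.930))/(-7.533 − (-20.930))
f_A = 11.730 / 13.397 = 0.8756

0.876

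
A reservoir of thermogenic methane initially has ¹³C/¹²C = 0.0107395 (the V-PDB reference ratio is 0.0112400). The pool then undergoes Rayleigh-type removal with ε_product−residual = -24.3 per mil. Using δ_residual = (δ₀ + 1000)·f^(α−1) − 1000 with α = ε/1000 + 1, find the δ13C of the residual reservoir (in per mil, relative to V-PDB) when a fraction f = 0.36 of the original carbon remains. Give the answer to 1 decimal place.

δ₀ = (0.0107395/0.0112400 − 1)×1000 = (0.955472 − 1)×1000 = -44.528 per mil
α − 1 = ε/1000 = -0.0243
f^(α−1) = 0.36^(-0.0243) = 1.025137
δ_res = (-44.528 + 1000) × 1.025137 − 1000 = 979.489 − 1000 = -20.51 per mil

-20.5 per mil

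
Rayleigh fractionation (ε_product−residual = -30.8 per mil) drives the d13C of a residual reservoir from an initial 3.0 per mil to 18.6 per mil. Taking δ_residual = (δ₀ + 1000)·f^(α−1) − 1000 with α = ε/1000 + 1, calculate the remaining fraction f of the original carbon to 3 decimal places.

0.606

α − 1 = ε/1000 = -0.0308
(δ_res + 1000)/(δ₀ + 1000) = (18.6 + 1000)/(3.0 + 1000) = 1018.6/1003.0 = 1.015553
f = 1.015553^(1/-0.0308) = exp(ln(1.015553)/-0.0308) = exp(0.01543/-0.0308)
f = exp(-0.5011) = 0.6059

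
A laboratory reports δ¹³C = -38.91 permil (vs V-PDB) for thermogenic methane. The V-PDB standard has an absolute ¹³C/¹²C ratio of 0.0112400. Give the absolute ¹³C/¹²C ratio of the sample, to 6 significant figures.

R_sample = R_standard × (δ¹³C/1000 + 1)
R_sample = 0.0112400 × (-38.91/1000 + 1) = 0.0112400 × 0.961090
R_sample = 0.0108027

0.0108027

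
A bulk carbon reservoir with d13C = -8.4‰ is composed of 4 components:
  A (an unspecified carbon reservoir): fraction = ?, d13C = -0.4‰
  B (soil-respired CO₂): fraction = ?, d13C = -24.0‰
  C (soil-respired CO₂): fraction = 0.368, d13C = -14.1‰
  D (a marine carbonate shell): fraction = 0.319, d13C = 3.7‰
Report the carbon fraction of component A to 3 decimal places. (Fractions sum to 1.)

0.132

Let f_A and f_B be the unknown fractions; fractions sum to 1 so f_A + f_B = 0.313.
Mass balance: Σ fᵢ·δᵢ = δ_bulk ⇒ f_A·(-0.4) + f_B·(-24.0) = -8.4 − (-4.008) = -4.392
Substitute f_B = 0.313 − f_A:
f_A·(-0.4 − -24.0) = -4.392 − 0.313×(-24.0) = 3.120
f_A = 3.120 / 23.6 = 0.1322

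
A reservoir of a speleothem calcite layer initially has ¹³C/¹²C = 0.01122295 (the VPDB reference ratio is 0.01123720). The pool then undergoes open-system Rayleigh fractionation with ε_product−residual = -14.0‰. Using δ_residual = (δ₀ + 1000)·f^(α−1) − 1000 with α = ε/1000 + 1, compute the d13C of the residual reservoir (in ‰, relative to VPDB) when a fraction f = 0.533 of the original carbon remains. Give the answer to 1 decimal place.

δ₀ = (0.01122295/0.01123720 − 1)×1000 = (0.998732 − 1)×1000 = -1.268‰
α − 1 = ε/1000 = -0.0140
f^(α−1) = 0.533^(-0.0140) = 1.008848
δ_res = (-1.268 + 1000) × 1.008848 − 1000 = 1007.569 − 1000 = 7.57‰

7.6‰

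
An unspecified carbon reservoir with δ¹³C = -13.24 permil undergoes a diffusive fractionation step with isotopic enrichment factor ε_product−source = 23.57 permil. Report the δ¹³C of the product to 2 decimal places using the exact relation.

Exactly, δ_product = (δ_source + 1000)·(ε/1000 + 1) − 1000.
δ_product = (-13.24 + 1000) × (23.57/1000 + 1) − 1000
δ_product = 10.018 permil

10.02 permil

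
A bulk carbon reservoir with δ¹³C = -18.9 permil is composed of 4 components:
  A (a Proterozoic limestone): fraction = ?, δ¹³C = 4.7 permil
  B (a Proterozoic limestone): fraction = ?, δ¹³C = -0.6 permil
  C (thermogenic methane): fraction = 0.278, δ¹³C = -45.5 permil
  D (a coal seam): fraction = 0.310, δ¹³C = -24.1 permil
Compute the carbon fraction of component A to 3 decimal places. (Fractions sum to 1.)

Let f_A and f_B be the unknown fractions; fractions sum to 1 so f_A + f_B = 0.412.
Mass balance: Σ fᵢ·δᵢ = δ_bulk ⇒ f_A·(4.7) + f_B·(-0.6) = -18.9 − (-20.120) = 1.220
Substitute f_B = 0.412 − f_A:
f_A·(4.7 − -0.6) = 1.220 − 0.412×(-0.6) = 1.467
f_A = 1.467 / 5.3 = 0.2768

0.277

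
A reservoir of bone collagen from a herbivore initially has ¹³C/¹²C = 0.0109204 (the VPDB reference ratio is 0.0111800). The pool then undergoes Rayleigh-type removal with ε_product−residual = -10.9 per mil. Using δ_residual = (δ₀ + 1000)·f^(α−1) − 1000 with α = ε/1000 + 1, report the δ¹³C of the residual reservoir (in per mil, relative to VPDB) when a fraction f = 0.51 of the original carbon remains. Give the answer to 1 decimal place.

-16.0 per mil

δ₀ = (0.0109204/0.0111800 − 1)×1000 = (0.976780 − 1)×1000 = -23.220 per mil
α − 1 = ε/1000 = -0.0109
f^(α−1) = 0.51^(-0.0109) = 1.007366
δ_res = (-23.220 + 1000) × 1.007366 − 1000 = 983.975 − 1000 = -16.02 per mil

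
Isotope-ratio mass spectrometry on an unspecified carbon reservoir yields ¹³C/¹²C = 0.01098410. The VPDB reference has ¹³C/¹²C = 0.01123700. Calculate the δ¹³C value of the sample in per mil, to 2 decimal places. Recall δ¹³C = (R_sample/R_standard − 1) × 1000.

δ¹³C = (R_sample / R_standard − 1) × 1000
R_sample / R_standard = 0.01098410 / 0.01123700 = 0.977494
δ¹³C = (0.977494 − 1) × 1000 = -22.506 per mil

-22.51 per mil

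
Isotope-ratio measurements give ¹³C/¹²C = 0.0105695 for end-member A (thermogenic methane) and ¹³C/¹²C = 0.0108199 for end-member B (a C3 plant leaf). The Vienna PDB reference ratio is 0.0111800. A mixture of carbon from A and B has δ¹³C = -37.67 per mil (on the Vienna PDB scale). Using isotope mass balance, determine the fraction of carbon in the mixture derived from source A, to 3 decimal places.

δ_A = (0.0105695/0.0111800 − 1)×1000 = (0.945394 − 1)×1000 = -54.606 per mil
δ_B = (0.0108199/0.0111800 − 1)×1000 = (0.967791 − 1)×1000 = -32.209 per mil
f_A = (δ_mix − δ_B)/(δ_A − δ_B) = (-37.67 − (-32.209))/(-54.606 − (-32.209))
f_A = -5.461 / -22.397 = 0.2438

0.244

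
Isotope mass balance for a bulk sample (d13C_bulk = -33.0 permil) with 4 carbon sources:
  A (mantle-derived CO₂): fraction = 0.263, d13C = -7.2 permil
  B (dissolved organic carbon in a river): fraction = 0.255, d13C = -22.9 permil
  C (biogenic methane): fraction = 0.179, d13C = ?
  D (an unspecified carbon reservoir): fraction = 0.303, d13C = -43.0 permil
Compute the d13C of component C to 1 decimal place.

Isotope mass balance: δ_bulk = Σ fᵢ·δᵢ.
-33.0 = 0.263×(-7.2) + 0.255×(-22.9) + 0.179×δ_C + 0.303×(-43.0)
0.179·δ_C = -33.0 − (-20.762) = -12.238
δ_C = -12.238 / 0.179 = -68.37 permil

-68.4 permil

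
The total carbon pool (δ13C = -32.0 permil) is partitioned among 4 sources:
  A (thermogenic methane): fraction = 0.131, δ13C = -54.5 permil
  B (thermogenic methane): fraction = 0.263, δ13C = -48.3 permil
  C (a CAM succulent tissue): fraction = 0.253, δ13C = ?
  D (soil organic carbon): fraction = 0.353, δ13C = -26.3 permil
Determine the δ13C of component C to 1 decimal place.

-11.4 permil

Isotope mass balance: δ_bulk = Σ fᵢ·δᵢ.
-32.0 = 0.131×(-54.5) + 0.263×(-48.3) + 0.253×δ_C + 0.353×(-26.3)
0.253·δ_C = -32.0 − (-29.126) = -2.874
δ_C = -2.874 / 0.253 = -11.36 permil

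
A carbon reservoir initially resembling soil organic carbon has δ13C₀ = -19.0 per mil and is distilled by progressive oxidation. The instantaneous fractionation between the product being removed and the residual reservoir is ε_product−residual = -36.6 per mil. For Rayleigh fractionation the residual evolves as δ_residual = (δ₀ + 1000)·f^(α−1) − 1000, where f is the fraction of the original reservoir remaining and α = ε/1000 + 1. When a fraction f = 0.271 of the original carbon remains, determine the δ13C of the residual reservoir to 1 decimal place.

Rayleigh residual: δ_res = (δ₀ + 1000)·f^(α−1) − 1000
α = ε/1000 + 1 = 0.96340, so α − 1 = -0.03660
f^(α−1) = 0.271^(-0.03660) = 1.048946
δ_res = (-19.0 + 1000) × 1.048946 − 1000 = 1029.016 − 1000 = 29.02 per mil

29.0 per mil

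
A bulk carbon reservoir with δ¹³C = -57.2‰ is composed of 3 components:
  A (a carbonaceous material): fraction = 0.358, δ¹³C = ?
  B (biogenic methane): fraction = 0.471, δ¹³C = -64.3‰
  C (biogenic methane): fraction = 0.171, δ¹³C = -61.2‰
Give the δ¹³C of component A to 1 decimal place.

Isotope mass balance: δ_bulk = Σ fᵢ·δᵢ.
-57.2 = 0.358×δ_A + 0.471×(-64.3) + 0.171×(-61.2)
0.358·δ_A = -57.2 − (-40.750) = -16.450
δ_A = -16.450 / 0.358 = -45.95‰

-45.9‰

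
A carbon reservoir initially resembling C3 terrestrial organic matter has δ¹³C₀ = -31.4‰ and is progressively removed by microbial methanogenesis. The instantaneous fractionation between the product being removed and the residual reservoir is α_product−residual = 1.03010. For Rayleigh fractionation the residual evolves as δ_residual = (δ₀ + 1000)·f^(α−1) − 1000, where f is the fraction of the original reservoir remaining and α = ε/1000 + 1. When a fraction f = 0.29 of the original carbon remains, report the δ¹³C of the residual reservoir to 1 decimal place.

Rayleigh residual: δ_res = (δ₀ + 1000)·f^(α−1) − 1000
α − 1 = 0.03010
f^(α−1) = 0.29^(0.03010) = 0.963426
δ_res = (-31.4 + 1000) × 0.963426 − 1000 = 933.174 − 1000 = -66.83‰

-66.8‰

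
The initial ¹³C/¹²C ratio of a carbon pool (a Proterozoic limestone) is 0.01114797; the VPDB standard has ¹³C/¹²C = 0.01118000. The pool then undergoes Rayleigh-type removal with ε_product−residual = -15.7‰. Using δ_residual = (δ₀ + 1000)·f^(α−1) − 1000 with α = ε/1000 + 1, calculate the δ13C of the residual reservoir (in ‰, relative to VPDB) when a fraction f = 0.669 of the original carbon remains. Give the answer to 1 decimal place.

3.4‰

δ₀ = (0.01114797/0.01118000 − 1)×1000 = (0.997135 − 1)×1000 = -2.865‰
α − 1 = ε/1000 = -0.0157
f^(α−1) = 0.669^(-0.0157) = 1.006331
δ_res = (-2.865 + 1000) × 1.006331 − 1000 = 1003.448 − 1000 = 3.45‰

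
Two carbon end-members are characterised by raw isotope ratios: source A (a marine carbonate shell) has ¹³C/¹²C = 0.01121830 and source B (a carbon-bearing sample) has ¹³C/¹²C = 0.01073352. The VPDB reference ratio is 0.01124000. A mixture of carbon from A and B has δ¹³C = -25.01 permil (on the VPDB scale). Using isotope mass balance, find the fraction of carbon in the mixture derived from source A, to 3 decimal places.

δ_A = (0.01121830/0.01124000 − 1)×1000 = (0.998069 − 1)×1000 = -1.931 permil
δ_B = (0.01073352/0.01124000 − 1)×1000 = (0.954940 − 1)×1000 = -45.060 permil
f_A = (δ_mix − δ_B)/(δ_A − δ_B) = (-25.01 − (-45.060))/(-1.931 − (-45.060))
f_A = 20.050 / 43.130 = 0.4649

0.465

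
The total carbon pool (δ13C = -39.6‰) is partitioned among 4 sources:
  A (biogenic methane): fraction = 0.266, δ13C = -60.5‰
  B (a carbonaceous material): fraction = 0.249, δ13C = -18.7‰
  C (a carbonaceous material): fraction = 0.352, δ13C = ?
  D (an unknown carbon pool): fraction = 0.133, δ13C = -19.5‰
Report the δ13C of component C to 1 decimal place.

Isotope mass balance: δ_bulk = Σ fᵢ·δᵢ.
-39.6 = 0.266×(-60.5) + 0.249×(-18.7) + 0.352×δ_C + 0.133×(-19.5)
0.352·δ_C = -39.6 − (-23.343) = -16.257
δ_C = -16.257 / 0.352 = -46.19‰

-46.2‰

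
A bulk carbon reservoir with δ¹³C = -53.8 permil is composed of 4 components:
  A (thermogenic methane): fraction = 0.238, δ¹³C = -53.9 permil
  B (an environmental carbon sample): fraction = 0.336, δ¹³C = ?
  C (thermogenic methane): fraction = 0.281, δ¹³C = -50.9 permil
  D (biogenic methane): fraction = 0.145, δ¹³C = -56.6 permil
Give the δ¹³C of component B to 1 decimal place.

Isotope mass balance: δ_bulk = Σ fᵢ·δᵢ.
-53.8 = 0.238×(-53.9) + 0.336×δ_B + 0.281×(-50.9) + 0.145×(-56.6)
0.336·δ_B = -53.8 − (-35.338) = -18.462
δ_B = -18.462 / 0.336 = -54.95 permil

-54.9 permil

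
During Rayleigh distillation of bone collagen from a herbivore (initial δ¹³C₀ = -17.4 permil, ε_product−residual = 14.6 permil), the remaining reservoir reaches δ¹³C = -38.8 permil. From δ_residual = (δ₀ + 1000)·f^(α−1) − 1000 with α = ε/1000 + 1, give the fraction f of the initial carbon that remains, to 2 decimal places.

α − 1 = ε/1000 = 0.0146
(δ_res + 1000)/(δ₀ + 1000) = (-38.8 + 1000)/(-17.4 + 1000) = 961.2/982.6 = 0.978221
f = 0.978221^(1/0.0146) = exp(ln(0.978221)/0.0146) = exp(-0.02202/0.0146)
f = exp(-1.5082) = 0.2213

0.22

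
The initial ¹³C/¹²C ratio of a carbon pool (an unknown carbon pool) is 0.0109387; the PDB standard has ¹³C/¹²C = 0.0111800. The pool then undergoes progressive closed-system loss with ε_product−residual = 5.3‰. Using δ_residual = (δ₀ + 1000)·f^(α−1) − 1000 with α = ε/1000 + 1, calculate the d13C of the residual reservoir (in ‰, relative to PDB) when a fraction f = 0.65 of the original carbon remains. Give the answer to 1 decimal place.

δ₀ = (0.0109387/0.0111800 − 1)×1000 = (0.978417 − 1)×1000 = -21.583‰
α − 1 = ε/1000 = 0.0053
f^(α−1) = 0.65^(0.0053) = 0.997719
δ_res = (-21.583 + 1000) × 0.997719 − 1000 = 976.185 − 1000 = -23.81‰

-23.8‰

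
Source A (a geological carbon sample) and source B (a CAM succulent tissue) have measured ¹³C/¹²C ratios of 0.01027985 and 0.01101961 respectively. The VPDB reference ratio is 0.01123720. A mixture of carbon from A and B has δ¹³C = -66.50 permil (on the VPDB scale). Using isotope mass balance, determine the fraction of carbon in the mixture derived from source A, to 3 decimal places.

δ_A = (0.01027985/0.01123720 − 1)×1000 = (0.914805 − 1)×1000 = -85.195 permil
δ_B = (0.01101961/0.01123720 − 1)×1000 = (0.980637 − 1)×1000 = -19.363 permil
f_A = (δ_mix − δ_B)/(δ_A − δ_B) = (-66.50 − (-19.363))/(-85.195 − (-19.363))
f_A = -47.137 / -65.831 = 0.7160

0.716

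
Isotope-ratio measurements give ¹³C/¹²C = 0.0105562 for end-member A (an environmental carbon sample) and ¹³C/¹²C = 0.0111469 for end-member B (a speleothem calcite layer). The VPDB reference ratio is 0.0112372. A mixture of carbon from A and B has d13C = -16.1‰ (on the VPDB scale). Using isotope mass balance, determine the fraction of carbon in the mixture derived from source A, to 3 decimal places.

0.153

δ_A = (0.0105562/0.0112372 − 1)×1000 = (0.939398 − 1)×1000 = -60.602‰
δ_B = (0.0111469/0.0112372 − 1)×1000 = (0.991964 − 1)×1000 = -8.036‰
f_A = (δ_mix − δ_B)/(δ_A − δ_B) = (-16.1 − (-8.036))/(-60.602 − (-8.036))
f_A = -8.064 / -52.566 = 0.1534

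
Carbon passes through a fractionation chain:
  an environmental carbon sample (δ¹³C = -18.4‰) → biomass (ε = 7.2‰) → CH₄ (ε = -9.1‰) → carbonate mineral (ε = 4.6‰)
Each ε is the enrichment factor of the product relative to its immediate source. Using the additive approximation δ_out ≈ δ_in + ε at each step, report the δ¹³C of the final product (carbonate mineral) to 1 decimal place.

-15.7‰

step 1: δ ≈ -18.4 + (7.2) = -11.2‰
step 2: δ ≈ -11.2 + (-9.1) = -20.3‰
step 3: δ ≈ -20.3 + (4.6) = -15.7‰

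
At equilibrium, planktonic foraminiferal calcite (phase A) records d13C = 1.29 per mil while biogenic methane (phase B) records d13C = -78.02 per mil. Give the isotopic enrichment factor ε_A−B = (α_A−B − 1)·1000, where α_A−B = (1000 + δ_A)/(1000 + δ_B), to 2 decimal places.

α_A−B = (1000 + 1.29) / (1000 + -78.02) = 1001.29 / 921.98 = 1.086021
ε_A−B = (1.086021 − 1) × 1000 = 86.021 per mil
(The approximation ε ≈ δ_A − δ_B would give 79.31 per mil.)

86.02 per mil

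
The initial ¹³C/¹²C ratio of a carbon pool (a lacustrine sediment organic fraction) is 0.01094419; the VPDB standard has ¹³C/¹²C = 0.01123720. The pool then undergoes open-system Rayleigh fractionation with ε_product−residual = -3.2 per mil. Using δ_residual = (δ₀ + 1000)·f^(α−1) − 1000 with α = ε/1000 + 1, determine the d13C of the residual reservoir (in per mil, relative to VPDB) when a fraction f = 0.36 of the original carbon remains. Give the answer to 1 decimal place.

-22.9 per mil

δ₀ = (0.01094419/0.01123720 − 1)×1000 = (0.973925 − 1)×1000 = -26.075 per mil
α − 1 = ε/1000 = -0.0032
f^(α−1) = 0.36^(-0.0032) = 1.003275
δ_res = (-26.075 + 1000) × 1.003275 − 1000 = 977.114 − 1000 = -22.89 per mil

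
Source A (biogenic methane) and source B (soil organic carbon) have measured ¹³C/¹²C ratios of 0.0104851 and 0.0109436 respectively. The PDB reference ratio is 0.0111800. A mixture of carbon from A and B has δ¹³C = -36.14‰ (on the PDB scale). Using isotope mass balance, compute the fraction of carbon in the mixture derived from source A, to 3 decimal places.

0.366

δ_A = (0.0104851/0.0111800 − 1)×1000 = (0.937844 − 1)×1000 = -62.156‰
δ_B = (0.0109436/0.0111800 − 1)×1000 = (0.978855 − 1)×1000 = -21.145‰
f_A = (δ_mix − δ_B)/(δ_A − δ_B) = (-36.14 − (-21.145))/(-62.156 − (-21.145))
f_A = -14.995 / -41.011 = 0.3656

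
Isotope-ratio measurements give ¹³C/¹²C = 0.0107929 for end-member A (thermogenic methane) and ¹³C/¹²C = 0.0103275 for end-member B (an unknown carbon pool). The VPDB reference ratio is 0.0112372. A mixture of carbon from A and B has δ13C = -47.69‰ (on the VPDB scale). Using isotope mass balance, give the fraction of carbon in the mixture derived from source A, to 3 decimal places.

0.803

δ_A = (0.0107929/0.0112372 − 1)×1000 = (0.960462 − 1)×1000 = -39.538‰
δ_B = (0.0103275/0.0112372 − 1)×1000 = (0.919046 − 1)×1000 = -80.954‰
f_A = (δ_mix − δ_B)/(δ_A − δ_B) = (-47.69 − (-80.954))/(-39.538 − (-80.954))
f_A = 33.264 / 41.416 = 0.8032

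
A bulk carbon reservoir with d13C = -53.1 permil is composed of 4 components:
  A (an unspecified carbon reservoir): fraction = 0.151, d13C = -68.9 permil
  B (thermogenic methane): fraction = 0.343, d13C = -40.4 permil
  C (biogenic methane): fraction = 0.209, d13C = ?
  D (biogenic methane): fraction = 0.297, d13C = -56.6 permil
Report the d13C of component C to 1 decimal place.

-57.6 permil

Isotope mass balance: δ_bulk = Σ fᵢ·δᵢ.
-53.1 = 0.151×(-68.9) + 0.343×(-40.4) + 0.209×δ_C + 0.297×(-56.6)
0.209·δ_C = -53.1 − (-41.071) = -12.029
δ_C = -12.029 / 0.209 = -57.55 permil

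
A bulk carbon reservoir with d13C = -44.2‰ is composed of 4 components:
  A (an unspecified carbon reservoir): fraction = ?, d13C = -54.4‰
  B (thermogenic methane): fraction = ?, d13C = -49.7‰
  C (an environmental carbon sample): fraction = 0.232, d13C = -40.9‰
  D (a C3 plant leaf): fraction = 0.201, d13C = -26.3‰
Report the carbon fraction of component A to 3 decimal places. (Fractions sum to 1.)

0.265

Let f_A and f_B be the unknown fractions; fractions sum to 1 so f_A + f_B = 0.567.
Mass balance: Σ fᵢ·δᵢ = δ_bulk ⇒ f_A·(-54.4) + f_B·(-49.7) = -44.2 − (-14.775) = -29.425
Substitute f_B = 0.567 − f_A:
f_A·(-54.4 − -49.7) = -29.425 − 0.567×(-49.7) = -1.245
f_A = -1.245 / -4.7 = 0.2649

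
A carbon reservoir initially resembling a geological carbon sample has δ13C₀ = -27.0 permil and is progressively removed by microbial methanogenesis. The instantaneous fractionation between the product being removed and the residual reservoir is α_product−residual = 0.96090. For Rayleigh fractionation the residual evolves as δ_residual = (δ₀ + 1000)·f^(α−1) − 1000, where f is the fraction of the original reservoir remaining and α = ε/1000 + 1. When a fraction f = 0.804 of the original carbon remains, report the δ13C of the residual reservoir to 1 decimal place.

-18.7 permil

Rayleigh residual: δ_res = (δ₀ + 1000)·f^(α−1) − 1000
α − 1 = -0.03910
f^(α−1) = 0.804^(-0.03910) = 1.008566
δ_res = (-27.0 + 1000) × 1.008566 − 1000 = 981.335 − 1000 = -18.66 permil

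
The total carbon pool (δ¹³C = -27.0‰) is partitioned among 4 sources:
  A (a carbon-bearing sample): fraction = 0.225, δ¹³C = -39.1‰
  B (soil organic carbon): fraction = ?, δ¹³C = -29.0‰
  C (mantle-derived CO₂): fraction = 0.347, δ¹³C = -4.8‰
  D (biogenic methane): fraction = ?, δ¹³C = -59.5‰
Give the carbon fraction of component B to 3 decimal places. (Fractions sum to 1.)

0.293

Let f_B and f_D be the unknown fractions; fractions sum to 1 so f_B + f_D = 0.428.
Mass balance: Σ fᵢ·δᵢ = δ_bulk ⇒ f_B·(-29.0) + f_D·(-59.5) = -27.0 − (-10.463) = -16.537
Substitute f_D = 0.428 − f_B:
f_B·(-29.0 − -59.5) = -16.537 − 0.428×(-59.5) = 8.929
f_B = 8.929 / 30.5 = 0.2928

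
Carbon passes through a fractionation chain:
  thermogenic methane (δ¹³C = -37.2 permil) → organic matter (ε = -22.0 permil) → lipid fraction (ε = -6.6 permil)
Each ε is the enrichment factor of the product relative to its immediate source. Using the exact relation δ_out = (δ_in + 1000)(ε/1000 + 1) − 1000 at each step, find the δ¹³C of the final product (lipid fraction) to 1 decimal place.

step 1: δ = (-37.20 + 1000)·(-22.0/1000 + 1) − 1000 = -58.38 permil
step 2: δ = (-58.38 + 1000)·(-6.6/1000 + 1) − 1000 = -64.60 permil

-64.6 permil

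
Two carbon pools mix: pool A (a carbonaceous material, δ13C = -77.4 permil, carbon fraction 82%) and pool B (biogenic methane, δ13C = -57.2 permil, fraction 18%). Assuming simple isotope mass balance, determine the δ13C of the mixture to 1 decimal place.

δ_mix = f_A·δ_A + f_B·δ_B
δ_mix = 0.82 × (-77.4) + 0.18 × (-57.2)
δ_mix = -63.47 + -10.30 = -73.76 permil

-73.8 permil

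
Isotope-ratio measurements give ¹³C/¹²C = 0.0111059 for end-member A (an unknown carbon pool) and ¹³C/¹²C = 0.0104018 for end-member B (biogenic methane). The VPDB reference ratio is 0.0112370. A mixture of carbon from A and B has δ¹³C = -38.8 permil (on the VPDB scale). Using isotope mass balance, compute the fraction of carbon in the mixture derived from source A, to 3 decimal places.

0.567

δ_A = (0.0111059/0.0112370 − 1)×1000 = (0.988333 − 1)×1000 = -11.667 permil
δ_B = (0.0104018/0.0112370 − 1)×1000 = (0.925674 − 1)×1000 = -74.326 permil
f_A = (δ_mix − δ_B)/(δ_A − δ_B) = (-38.8 − (-74.326))/(-11.667 − (-74.326))
f_A = 35.526 / 62.659 = 0.5670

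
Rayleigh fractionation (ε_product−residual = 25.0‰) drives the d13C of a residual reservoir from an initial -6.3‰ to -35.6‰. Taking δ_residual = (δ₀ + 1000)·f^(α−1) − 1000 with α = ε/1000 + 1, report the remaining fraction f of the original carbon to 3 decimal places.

α − 1 = ε/1000 = 0.0250
(δ_res + 1000)/(δ₀ + 1000) = (-35.6 + 1000)/(-6.3 + 1000) = 964.4/993.7 = 0.970514
f = 0.970514^(1/0.0250) = exp(ln(0.970514)/0.0250) = exp(-0.02993/0.0250)
f = exp(-1.1972) = 0.3020

0.302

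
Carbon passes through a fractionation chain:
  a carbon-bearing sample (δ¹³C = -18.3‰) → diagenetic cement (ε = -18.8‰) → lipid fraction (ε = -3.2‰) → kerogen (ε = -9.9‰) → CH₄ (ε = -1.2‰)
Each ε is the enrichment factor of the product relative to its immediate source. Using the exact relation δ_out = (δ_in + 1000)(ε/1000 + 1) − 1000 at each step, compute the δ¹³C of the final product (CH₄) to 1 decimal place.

-50.5‰

step 1: δ = (-18.30 + 1000)·(-18.8/1000 + 1) − 1000 = -36.76‰
step 2: δ = (-36.76 + 1000)·(-3.2/1000 + 1) − 1000 = -39.84‰
step 3: δ = (-39.84 + 1000)·(-9.9/1000 + 1) − 1000 = -49.34‰
step 4: δ = (-49.34 + 1000)·(-1.2/1000 + 1) − 1000 = -50.48‰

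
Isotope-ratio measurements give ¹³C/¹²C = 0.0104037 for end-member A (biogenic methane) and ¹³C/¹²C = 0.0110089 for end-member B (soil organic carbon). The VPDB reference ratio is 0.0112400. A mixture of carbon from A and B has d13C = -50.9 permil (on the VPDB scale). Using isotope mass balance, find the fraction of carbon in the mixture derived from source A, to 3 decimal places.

0.563

δ_A = (0.0104037/0.0112400 − 1)×1000 = (0.925596 − 1)×1000 = -74.404 permil
δ_B = (0.0110089/0.0112400 − 1)×1000 = (0.979440 − 1)×1000 = -20.560 permil
f_A = (δ_mix − δ_B)/(δ_A − δ_B) = (-50.9 − (-20.560))/(-74.404 − (-20.560))
f_A = -30.340 / -53.843 = 0.5635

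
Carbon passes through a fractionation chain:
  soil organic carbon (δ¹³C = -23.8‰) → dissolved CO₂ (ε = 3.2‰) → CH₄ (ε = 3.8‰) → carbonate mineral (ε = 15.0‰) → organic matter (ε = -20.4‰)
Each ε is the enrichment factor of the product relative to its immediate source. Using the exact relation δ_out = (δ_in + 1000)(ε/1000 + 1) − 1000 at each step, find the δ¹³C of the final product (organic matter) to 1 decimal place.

-22.6‰

step 1: δ = (-23.80 + 1000)·(3.2/1000 + 1) − 1000 = -20.68‰
step 2: δ = (-20.68 + 1000)·(3.8/1000 + 1) − 1000 = -16.95‰
step 3: δ = (-16.95 + 1000)·(15.0/1000 + 1) − 1000 = -2.21‰
step 4: δ = (-2.21 + 1000)·(-20.4/1000 + 1) − 1000 = -22.56‰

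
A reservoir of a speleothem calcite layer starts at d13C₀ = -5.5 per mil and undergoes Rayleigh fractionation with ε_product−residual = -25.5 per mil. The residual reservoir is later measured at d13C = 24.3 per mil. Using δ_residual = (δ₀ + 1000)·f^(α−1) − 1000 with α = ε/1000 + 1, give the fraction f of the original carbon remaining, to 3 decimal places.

α − 1 = ε/1000 = -0.0255
(δ_res + 1000)/(δ₀ + 1000) = (24.3 + 1000)/(-5.5 + 1000) = 1024.3/994.5 = 1.029965
f = 1.029965^(1/-0.0255) = exp(ln(1.029965)/-0.0255) = exp(0.02952/-0.0255)
f = exp(-1.1578) = 0.3142

0.314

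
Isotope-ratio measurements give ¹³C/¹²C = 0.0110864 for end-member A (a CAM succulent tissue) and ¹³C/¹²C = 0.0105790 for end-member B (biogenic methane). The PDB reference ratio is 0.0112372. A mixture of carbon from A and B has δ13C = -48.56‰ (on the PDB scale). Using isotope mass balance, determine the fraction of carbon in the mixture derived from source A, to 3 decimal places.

δ_A = (0.0110864/0.0112372 − 1)×1000 = (0.986580 − 1)×1000 = -13.420‰
δ_B = (0.0105790/0.0112372 − 1)×1000 = (0.941427 − 1)×1000 = -58.573‰
f_A = (δ_mix − δ_B)/(δ_A − δ_B) = (-48.56 − (-58.573))/(-13.420 − (-58.573))
f_A = 10.013 / 45.154 = 0.2218

0.222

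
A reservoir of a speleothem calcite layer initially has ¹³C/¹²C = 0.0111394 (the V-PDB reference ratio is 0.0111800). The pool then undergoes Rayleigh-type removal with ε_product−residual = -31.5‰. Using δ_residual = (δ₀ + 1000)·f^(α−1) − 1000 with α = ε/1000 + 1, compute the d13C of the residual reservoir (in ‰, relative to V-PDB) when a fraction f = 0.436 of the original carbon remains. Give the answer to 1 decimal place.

22.8‰

δ₀ = (0.0111394/0.0111800 − 1)×1000 = (0.996369 − 1)×1000 = -3.631‰
α − 1 = ε/1000 = -0.0315
f^(α−1) = 0.436^(-0.0315) = 1.026493
δ_res = (-3.631 + 1000) × 1.026493 − 1000 = 1022.766 − 1000 = 22.77‰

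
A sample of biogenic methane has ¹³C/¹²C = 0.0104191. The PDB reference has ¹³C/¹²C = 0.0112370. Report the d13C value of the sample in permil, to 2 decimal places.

d13C = (R_sample / R_standard − 1) × 1000
R_sample / R_standard = 0.0104191 / 0.0112370 = 0.927214
d13C = (0.927214 − 1) × 1000 = -72.786 permil

-72.79 permil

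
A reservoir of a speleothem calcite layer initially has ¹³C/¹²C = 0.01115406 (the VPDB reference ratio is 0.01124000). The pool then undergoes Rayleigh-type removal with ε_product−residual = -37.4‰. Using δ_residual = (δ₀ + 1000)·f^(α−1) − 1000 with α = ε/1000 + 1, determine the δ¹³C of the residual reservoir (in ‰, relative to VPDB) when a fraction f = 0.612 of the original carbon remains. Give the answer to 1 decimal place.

10.7‰

δ₀ = (0.01115406/0.01124000 − 1)×1000 = (0.992354 − 1)×1000 = -7.646‰
α − 1 = ε/1000 = -0.0374
f^(α−1) = 0.612^(-0.0374) = 1.018534
δ_res = (-7.646 + 1000) × 1.018534 − 1000 = 1010.746 − 1000 = 10.75‰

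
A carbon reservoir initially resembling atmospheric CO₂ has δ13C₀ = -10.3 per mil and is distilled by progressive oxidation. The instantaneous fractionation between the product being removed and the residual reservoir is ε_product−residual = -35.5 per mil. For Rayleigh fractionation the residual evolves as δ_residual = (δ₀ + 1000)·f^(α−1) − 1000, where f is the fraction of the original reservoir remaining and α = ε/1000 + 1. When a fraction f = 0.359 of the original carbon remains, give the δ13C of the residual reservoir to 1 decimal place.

Rayleigh residual: δ_res = (δ₀ + 1000)·f^(α−1) − 1000
α = ε/1000 + 1 = 0.96450, so α − 1 = -0.03550
f^(α−1) = 0.359^(-0.03550) = 1.037037
δ_res = (-10.3 + 1000) × 1.037037 − 1000 = 1026.355 − 1000 = 26.36 per mil

26.4 per mil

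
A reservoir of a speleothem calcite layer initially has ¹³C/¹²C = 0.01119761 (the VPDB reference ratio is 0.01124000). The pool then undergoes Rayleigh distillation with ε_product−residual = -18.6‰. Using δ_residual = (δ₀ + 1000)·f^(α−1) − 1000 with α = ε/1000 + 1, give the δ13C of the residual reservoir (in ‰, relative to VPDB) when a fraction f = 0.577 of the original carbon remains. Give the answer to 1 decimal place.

δ₀ = (0.01119761/0.01124000 − 1)×1000 = (0.996229 − 1)×1000 = -3.771‰
α − 1 = ε/1000 = -0.0186
f^(α−1) = 0.577^(-0.0186) = 1.010281
δ_res = (-3.771 + 1000) × 1.010281 − 1000 = 1006.471 − 1000 = 6.47‰

6.5‰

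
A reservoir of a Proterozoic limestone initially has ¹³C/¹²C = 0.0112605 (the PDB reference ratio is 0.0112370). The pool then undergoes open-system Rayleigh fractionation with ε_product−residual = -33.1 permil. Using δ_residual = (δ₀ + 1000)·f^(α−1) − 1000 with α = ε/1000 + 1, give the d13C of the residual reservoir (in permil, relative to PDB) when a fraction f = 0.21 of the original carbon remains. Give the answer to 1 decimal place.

55.2 permil

δ₀ = (0.0112605/0.0112370 − 1)×1000 = (1.002091 − 1)×1000 = 2.091 permil
α − 1 = ε/1000 = -0.0331
f^(α−1) = 0.21^(-0.0331) = 1.053015
δ_res = (2.091 + 1000) × 1.053015 − 1000 = 1055.217 − 1000 = 55.22 permil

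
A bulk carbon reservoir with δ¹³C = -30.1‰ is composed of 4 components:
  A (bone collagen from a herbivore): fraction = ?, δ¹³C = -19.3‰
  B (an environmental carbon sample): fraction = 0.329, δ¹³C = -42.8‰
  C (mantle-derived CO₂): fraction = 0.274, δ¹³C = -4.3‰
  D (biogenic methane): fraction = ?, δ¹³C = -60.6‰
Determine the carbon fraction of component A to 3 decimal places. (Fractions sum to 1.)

Let f_A and f_D be the unknown fractions; fractions sum to 1 so f_A + f_D = 0.397.
Mass balance: Σ fᵢ·δᵢ = δ_bulk ⇒ f_A·(-19.3) + f_D·(-60.6) = -30.1 − (-15.259) = -14.841
Substitute f_D = 0.397 − f_A:
f_A·(-19.3 − -60.6) = -14.841 − 0.397×(-60.6) = 9.218
f_A = 9.218 / 41.3 = 0.2232

0.223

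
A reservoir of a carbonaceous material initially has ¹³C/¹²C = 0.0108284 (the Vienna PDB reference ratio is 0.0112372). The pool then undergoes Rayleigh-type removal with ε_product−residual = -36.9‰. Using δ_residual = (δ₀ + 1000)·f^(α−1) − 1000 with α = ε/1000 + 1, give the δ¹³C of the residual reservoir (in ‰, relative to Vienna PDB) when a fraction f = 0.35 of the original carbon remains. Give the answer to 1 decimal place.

1.7‰

δ₀ = (0.0108284/0.0112372 − 1)×1000 = (0.963621 − 1)×1000 = -36.379‰
α − 1 = ε/1000 = -0.0369
f^(α−1) = 0.35^(-0.0369) = 1.039499
δ_res = (-36.379 + 1000) × 1.039499 − 1000 = 1001.682 − 1000 = 1.68‰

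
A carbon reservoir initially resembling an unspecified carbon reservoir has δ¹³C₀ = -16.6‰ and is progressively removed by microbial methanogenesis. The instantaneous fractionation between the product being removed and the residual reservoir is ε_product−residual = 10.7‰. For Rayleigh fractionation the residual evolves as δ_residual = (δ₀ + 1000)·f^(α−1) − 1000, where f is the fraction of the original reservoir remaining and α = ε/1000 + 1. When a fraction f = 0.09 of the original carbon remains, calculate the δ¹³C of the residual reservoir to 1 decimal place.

Rayleigh residual: δ_res = (δ₀ + 1000)·f^(α−1) − 1000
α = ε/1000 + 1 = 1.01070, so α − 1 = 0.01070
f^(α−1) = 0.09^(0.01070) = 0.974564
δ_res = (-16.6 + 1000) × 0.974564 − 1000 = 958.386 − 1000 = -41.61‰

-41.6‰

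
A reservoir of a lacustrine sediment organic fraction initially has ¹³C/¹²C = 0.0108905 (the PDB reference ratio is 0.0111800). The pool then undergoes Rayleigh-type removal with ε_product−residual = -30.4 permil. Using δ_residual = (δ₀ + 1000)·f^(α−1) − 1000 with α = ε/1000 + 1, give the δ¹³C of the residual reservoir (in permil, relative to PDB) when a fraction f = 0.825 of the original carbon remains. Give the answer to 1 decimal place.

-20.2 permil

δ₀ = (0.0108905/0.0111800 − 1)×1000 = (0.974106 − 1)×1000 = -25.894 permil
α − 1 = ε/1000 = -0.0304
f^(α−1) = 0.825^(-0.0304) = 1.005865
δ_res = (-25.894 + 1000) × 1.005865 − 1000 = 979.819 − 1000 = -20.18 permil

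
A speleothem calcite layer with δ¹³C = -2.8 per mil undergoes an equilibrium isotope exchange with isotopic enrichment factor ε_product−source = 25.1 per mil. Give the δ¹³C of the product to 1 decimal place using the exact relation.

To first order, δ_product ≈ δ_source + ε = 22.3 per mil.
Exactly, δ_product = (δ_source + 1000)·(ε/1000 + 1) − 1000.
δ_product = (-2.8 + 1000) × (25.1/1000 + 1) − 1000
δ_product = 22.23 per mil

22.2 per mil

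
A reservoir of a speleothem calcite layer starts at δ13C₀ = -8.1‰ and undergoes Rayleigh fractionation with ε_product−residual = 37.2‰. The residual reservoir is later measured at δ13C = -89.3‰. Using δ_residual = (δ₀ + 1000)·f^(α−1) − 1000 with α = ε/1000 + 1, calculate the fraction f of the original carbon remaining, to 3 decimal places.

α − 1 = ε/1000 = 0.0372
(δ_res + 1000)/(δ₀ + 1000) = (-89.3 + 1000)/(-8.1 + 1000) = 910.7/991.9 = 0.918137
f = 0.918137^(1/0.0372) = exp(ln(0.918137)/0.0372) = exp(-0.08541/0.0372)
f = exp(-2.2959) = 0.1007

0.101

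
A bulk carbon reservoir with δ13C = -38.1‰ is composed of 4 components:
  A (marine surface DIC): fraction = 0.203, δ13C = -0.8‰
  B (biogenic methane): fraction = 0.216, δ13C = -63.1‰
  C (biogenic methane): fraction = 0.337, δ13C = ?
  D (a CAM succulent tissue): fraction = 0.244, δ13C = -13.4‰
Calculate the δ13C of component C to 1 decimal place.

Isotope mass balance: δ_bulk = Σ fᵢ·δᵢ.
-38.1 = 0.203×(-0.8) + 0.216×(-63.1) + 0.337×δ_C + 0.244×(-13.4)
0.337·δ_C = -38.1 − (-17.062) = -21.038
δ_C = -21.038 / 0.337 = -62.43‰

-62.4‰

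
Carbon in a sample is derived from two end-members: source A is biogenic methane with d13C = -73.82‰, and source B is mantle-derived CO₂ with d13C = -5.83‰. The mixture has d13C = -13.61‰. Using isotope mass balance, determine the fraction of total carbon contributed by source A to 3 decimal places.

δ_mix = f_A·δ_A + (1 − f_A)·δ_B  ⇒  f_A = (δ_mix − δ_B)/(δ_A − δ_B)
f_A = (-13.61 − (-5.83)) / (-73.82 − (-5.83))
f_A = -7.78 / -67.99 = 0.1144

0.114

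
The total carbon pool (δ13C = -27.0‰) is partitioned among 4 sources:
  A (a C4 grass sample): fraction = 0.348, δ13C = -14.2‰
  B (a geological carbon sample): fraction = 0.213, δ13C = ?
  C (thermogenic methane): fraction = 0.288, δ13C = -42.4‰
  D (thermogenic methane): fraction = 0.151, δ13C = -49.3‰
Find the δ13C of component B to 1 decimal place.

Isotope mass balance: δ_bulk = Σ fᵢ·δᵢ.
-27.0 = 0.348×(-14.2) + 0.213×δ_B + 0.288×(-42.4) + 0.151×(-49.3)
0.213·δ_B = -27.0 − (-24.597) = -2.403
δ_B = -2.403 / 0.213 = -11.28‰

-11.3‰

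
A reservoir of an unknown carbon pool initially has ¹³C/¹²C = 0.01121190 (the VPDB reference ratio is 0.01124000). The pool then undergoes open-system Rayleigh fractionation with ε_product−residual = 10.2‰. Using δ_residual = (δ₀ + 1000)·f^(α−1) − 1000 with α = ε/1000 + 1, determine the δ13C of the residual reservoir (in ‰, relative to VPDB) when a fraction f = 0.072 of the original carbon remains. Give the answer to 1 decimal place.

δ₀ = (0.01121190/0.01124000 − 1)×1000 = (0.997500 − 1)×1000 = -2.500‰
α − 1 = ε/1000 = 0.0102
f^(α−1) = 0.072^(0.0102) = 0.973520
δ_res = (-2.500 + 1000) × 0.973520 − 1000 = 971.086 − 1000 = -28.91‰

-28.9‰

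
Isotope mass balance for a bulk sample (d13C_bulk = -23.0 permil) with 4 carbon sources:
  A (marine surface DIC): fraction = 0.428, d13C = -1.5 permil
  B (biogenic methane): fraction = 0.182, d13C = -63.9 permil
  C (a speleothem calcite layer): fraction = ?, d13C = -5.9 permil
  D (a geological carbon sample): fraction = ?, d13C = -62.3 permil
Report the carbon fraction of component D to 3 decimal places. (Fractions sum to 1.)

0.149

Let f_D and f_C be the unknown fractions; fractions sum to 1 so f_D + f_C = 0.390.
Mass balance: Σ fᵢ·δᵢ = δ_bulk ⇒ f_D·(-62.3) + f_C·(-5.9) = -23.0 − (-12.272) = -10.728
Substitute f_C = 0.390 − f_D:
f_D·(-62.3 − -5.9) = -10.728 − 0.390×(-5.9) = -8.427
f_D = -8.427 / -56.4 = 0.1494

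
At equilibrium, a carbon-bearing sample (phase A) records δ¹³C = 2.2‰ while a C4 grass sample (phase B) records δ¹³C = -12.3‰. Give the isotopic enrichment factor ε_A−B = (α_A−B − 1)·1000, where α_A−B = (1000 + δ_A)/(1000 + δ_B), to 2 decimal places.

14.68‰

α_A−B = (1000 + 2.2) / (1000 + -12.3) = 1002.2 / 987.7 = 1.014681
ε_A−B = (1.014681 − 1) × 1000 = 14.681‰
(The approximation ε ≈ δ_A − δ_B would give 14.5‰.)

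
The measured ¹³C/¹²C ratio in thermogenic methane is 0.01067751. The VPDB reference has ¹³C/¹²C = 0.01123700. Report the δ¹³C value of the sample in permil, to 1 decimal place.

-49.8 permil

δ¹³C = (R_sample / R_standard − 1) × 1000
R_sample / R_standard = 0.01067751 / 0.01123700 = 0.950210
δ¹³C = (0.950210 − 1) × 1000 = -49.79 permil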